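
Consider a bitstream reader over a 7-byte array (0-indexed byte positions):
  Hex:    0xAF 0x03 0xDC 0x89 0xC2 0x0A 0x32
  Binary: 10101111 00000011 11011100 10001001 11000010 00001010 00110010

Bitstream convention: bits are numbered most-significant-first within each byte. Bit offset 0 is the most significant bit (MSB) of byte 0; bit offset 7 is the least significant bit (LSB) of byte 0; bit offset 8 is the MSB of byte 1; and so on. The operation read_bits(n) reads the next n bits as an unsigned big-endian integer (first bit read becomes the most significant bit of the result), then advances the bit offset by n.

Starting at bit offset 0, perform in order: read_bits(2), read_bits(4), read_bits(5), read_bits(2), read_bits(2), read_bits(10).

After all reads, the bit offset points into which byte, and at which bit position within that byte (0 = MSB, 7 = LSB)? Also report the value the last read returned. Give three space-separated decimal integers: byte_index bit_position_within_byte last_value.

Read 1: bits[0:2] width=2 -> value=2 (bin 10); offset now 2 = byte 0 bit 2; 54 bits remain
Read 2: bits[2:6] width=4 -> value=11 (bin 1011); offset now 6 = byte 0 bit 6; 50 bits remain
Read 3: bits[6:11] width=5 -> value=24 (bin 11000); offset now 11 = byte 1 bit 3; 45 bits remain
Read 4: bits[11:13] width=2 -> value=0 (bin 00); offset now 13 = byte 1 bit 5; 43 bits remain
Read 5: bits[13:15] width=2 -> value=1 (bin 01); offset now 15 = byte 1 bit 7; 41 bits remain
Read 6: bits[15:25] width=10 -> value=953 (bin 1110111001); offset now 25 = byte 3 bit 1; 31 bits remain

Answer: 3 1 953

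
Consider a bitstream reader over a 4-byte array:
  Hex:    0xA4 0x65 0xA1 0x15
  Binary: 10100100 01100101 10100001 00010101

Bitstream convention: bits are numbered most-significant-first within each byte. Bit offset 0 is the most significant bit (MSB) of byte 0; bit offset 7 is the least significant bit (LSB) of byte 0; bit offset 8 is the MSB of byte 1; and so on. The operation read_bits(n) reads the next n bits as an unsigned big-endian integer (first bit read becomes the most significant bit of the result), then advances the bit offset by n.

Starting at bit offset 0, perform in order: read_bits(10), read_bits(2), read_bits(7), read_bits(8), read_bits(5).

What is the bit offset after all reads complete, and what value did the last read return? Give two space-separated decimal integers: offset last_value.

Answer: 32 21

Derivation:
Read 1: bits[0:10] width=10 -> value=657 (bin 1010010001); offset now 10 = byte 1 bit 2; 22 bits remain
Read 2: bits[10:12] width=2 -> value=2 (bin 10); offset now 12 = byte 1 bit 4; 20 bits remain
Read 3: bits[12:19] width=7 -> value=45 (bin 0101101); offset now 19 = byte 2 bit 3; 13 bits remain
Read 4: bits[19:27] width=8 -> value=8 (bin 00001000); offset now 27 = byte 3 bit 3; 5 bits remain
Read 5: bits[27:32] width=5 -> value=21 (bin 10101); offset now 32 = byte 4 bit 0; 0 bits remain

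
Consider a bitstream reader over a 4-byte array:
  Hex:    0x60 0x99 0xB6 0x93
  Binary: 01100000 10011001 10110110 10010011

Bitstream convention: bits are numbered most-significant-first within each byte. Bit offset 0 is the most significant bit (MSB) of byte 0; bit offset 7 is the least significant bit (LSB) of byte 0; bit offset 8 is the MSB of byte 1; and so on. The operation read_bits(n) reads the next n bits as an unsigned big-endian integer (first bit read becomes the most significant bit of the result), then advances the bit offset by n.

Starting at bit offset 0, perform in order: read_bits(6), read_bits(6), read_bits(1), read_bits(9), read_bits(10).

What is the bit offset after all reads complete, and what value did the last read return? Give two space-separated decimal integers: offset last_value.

Answer: 32 659

Derivation:
Read 1: bits[0:6] width=6 -> value=24 (bin 011000); offset now 6 = byte 0 bit 6; 26 bits remain
Read 2: bits[6:12] width=6 -> value=9 (bin 001001); offset now 12 = byte 1 bit 4; 20 bits remain
Read 3: bits[12:13] width=1 -> value=1 (bin 1); offset now 13 = byte 1 bit 5; 19 bits remain
Read 4: bits[13:22] width=9 -> value=109 (bin 001101101); offset now 22 = byte 2 bit 6; 10 bits remain
Read 5: bits[22:32] width=10 -> value=659 (bin 1010010011); offset now 32 = byte 4 bit 0; 0 bits remain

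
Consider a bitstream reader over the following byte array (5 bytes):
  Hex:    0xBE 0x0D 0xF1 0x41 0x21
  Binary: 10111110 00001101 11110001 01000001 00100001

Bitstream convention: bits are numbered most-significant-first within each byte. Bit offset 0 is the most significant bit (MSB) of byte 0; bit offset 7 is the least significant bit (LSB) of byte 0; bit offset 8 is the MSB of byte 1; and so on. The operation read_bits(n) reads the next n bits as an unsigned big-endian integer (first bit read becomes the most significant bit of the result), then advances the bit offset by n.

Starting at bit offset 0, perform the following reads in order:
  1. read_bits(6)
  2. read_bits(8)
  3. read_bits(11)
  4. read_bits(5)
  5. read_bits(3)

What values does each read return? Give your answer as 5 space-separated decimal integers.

Read 1: bits[0:6] width=6 -> value=47 (bin 101111); offset now 6 = byte 0 bit 6; 34 bits remain
Read 2: bits[6:14] width=8 -> value=131 (bin 10000011); offset now 14 = byte 1 bit 6; 26 bits remain
Read 3: bits[14:25] width=11 -> value=994 (bin 01111100010); offset now 25 = byte 3 bit 1; 15 bits remain
Read 4: bits[25:30] width=5 -> value=16 (bin 10000); offset now 30 = byte 3 bit 6; 10 bits remain
Read 5: bits[30:33] width=3 -> value=2 (bin 010); offset now 33 = byte 4 bit 1; 7 bits remain

Answer: 47 131 994 16 2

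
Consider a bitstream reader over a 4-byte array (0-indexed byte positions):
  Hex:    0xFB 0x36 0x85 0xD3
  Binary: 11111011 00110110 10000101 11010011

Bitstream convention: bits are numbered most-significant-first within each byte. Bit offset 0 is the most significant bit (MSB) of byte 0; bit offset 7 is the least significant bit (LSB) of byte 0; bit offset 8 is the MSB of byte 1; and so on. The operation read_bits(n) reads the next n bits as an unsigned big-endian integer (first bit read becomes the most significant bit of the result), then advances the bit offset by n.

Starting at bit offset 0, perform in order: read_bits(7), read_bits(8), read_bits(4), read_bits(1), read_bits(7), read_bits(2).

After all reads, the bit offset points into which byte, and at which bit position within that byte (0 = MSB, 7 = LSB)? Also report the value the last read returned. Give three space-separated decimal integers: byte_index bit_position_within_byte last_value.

Answer: 3 5 2

Derivation:
Read 1: bits[0:7] width=7 -> value=125 (bin 1111101); offset now 7 = byte 0 bit 7; 25 bits remain
Read 2: bits[7:15] width=8 -> value=155 (bin 10011011); offset now 15 = byte 1 bit 7; 17 bits remain
Read 3: bits[15:19] width=4 -> value=4 (bin 0100); offset now 19 = byte 2 bit 3; 13 bits remain
Read 4: bits[19:20] width=1 -> value=0 (bin 0); offset now 20 = byte 2 bit 4; 12 bits remain
Read 5: bits[20:27] width=7 -> value=46 (bin 0101110); offset now 27 = byte 3 bit 3; 5 bits remain
Read 6: bits[27:29] width=2 -> value=2 (bin 10); offset now 29 = byte 3 bit 5; 3 bits remain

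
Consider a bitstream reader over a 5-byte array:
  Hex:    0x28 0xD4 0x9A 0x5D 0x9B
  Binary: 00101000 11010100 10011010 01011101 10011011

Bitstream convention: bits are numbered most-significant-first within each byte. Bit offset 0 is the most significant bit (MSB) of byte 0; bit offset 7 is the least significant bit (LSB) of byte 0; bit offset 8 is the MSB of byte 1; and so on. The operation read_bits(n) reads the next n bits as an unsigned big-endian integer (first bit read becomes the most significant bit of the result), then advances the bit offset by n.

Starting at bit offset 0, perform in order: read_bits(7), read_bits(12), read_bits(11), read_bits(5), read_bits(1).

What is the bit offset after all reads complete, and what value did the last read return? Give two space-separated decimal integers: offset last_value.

Read 1: bits[0:7] width=7 -> value=20 (bin 0010100); offset now 7 = byte 0 bit 7; 33 bits remain
Read 2: bits[7:19] width=12 -> value=1700 (bin 011010100100); offset now 19 = byte 2 bit 3; 21 bits remain
Read 3: bits[19:30] width=11 -> value=1687 (bin 11010010111); offset now 30 = byte 3 bit 6; 10 bits remain
Read 4: bits[30:35] width=5 -> value=12 (bin 01100); offset now 35 = byte 4 bit 3; 5 bits remain
Read 5: bits[35:36] width=1 -> value=1 (bin 1); offset now 36 = byte 4 bit 4; 4 bits remain

Answer: 36 1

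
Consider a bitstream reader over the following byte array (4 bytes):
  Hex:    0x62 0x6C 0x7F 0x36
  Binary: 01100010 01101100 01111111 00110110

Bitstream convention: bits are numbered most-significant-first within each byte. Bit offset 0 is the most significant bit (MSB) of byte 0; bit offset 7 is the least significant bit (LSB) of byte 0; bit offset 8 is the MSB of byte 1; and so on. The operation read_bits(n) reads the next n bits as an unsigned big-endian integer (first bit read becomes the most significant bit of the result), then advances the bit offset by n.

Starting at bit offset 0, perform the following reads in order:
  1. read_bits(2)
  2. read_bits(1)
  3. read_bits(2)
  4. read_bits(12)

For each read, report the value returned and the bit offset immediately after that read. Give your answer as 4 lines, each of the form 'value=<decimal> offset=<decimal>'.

Answer: value=1 offset=2
value=1 offset=3
value=0 offset=5
value=1240 offset=17

Derivation:
Read 1: bits[0:2] width=2 -> value=1 (bin 01); offset now 2 = byte 0 bit 2; 30 bits remain
Read 2: bits[2:3] width=1 -> value=1 (bin 1); offset now 3 = byte 0 bit 3; 29 bits remain
Read 3: bits[3:5] width=2 -> value=0 (bin 00); offset now 5 = byte 0 bit 5; 27 bits remain
Read 4: bits[5:17] width=12 -> value=1240 (bin 010011011000); offset now 17 = byte 2 bit 1; 15 bits remain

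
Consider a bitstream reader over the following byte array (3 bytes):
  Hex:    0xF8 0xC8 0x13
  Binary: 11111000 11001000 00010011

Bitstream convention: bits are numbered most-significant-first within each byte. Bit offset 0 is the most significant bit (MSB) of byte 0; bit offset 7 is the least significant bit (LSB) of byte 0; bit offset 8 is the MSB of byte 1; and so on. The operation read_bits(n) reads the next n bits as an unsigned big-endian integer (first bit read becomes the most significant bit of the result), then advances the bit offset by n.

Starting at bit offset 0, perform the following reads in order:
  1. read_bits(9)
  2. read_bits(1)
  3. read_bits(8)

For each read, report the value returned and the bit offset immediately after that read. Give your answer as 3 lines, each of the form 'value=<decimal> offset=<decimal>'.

Answer: value=497 offset=9
value=1 offset=10
value=32 offset=18

Derivation:
Read 1: bits[0:9] width=9 -> value=497 (bin 111110001); offset now 9 = byte 1 bit 1; 15 bits remain
Read 2: bits[9:10] width=1 -> value=1 (bin 1); offset now 10 = byte 1 bit 2; 14 bits remain
Read 3: bits[10:18] width=8 -> value=32 (bin 00100000); offset now 18 = byte 2 bit 2; 6 bits remain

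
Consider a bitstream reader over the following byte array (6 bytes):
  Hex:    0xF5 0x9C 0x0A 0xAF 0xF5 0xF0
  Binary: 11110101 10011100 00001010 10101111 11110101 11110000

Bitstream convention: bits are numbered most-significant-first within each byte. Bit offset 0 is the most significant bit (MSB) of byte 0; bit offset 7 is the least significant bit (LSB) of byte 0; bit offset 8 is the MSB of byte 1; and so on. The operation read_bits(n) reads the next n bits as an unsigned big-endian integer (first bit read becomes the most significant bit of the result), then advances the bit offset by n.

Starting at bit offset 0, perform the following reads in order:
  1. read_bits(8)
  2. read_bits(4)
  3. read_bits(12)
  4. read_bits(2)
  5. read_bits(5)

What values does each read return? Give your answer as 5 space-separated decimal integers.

Read 1: bits[0:8] width=8 -> value=245 (bin 11110101); offset now 8 = byte 1 bit 0; 40 bits remain
Read 2: bits[8:12] width=4 -> value=9 (bin 1001); offset now 12 = byte 1 bit 4; 36 bits remain
Read 3: bits[12:24] width=12 -> value=3082 (bin 110000001010); offset now 24 = byte 3 bit 0; 24 bits remain
Read 4: bits[24:26] width=2 -> value=2 (bin 10); offset now 26 = byte 3 bit 2; 22 bits remain
Read 5: bits[26:31] width=5 -> value=23 (bin 10111); offset now 31 = byte 3 bit 7; 17 bits remain

Answer: 245 9 3082 2 23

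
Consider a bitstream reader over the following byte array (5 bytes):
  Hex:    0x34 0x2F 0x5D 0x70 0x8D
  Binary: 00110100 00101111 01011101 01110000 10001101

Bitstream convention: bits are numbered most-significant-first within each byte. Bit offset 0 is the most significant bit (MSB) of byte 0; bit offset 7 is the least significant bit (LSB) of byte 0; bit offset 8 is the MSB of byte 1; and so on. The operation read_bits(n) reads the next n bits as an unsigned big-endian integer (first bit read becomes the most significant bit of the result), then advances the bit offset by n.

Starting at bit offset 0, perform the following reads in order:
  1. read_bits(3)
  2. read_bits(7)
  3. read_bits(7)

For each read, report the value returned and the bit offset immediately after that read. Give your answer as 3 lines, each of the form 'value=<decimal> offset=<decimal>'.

Answer: value=1 offset=3
value=80 offset=10
value=94 offset=17

Derivation:
Read 1: bits[0:3] width=3 -> value=1 (bin 001); offset now 3 = byte 0 bit 3; 37 bits remain
Read 2: bits[3:10] width=7 -> value=80 (bin 1010000); offset now 10 = byte 1 bit 2; 30 bits remain
Read 3: bits[10:17] width=7 -> value=94 (bin 1011110); offset now 17 = byte 2 bit 1; 23 bits remain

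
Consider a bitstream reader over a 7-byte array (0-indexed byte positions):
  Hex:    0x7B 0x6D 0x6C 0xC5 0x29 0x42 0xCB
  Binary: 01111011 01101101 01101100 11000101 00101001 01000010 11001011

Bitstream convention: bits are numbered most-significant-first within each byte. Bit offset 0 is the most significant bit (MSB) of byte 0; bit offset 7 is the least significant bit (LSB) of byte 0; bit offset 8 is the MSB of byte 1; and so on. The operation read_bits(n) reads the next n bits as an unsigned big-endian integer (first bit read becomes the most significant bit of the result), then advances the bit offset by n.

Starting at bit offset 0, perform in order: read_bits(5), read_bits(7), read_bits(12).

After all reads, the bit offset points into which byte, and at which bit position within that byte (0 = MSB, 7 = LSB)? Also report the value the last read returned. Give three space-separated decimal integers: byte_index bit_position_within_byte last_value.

Read 1: bits[0:5] width=5 -> value=15 (bin 01111); offset now 5 = byte 0 bit 5; 51 bits remain
Read 2: bits[5:12] width=7 -> value=54 (bin 0110110); offset now 12 = byte 1 bit 4; 44 bits remain
Read 3: bits[12:24] width=12 -> value=3436 (bin 110101101100); offset now 24 = byte 3 bit 0; 32 bits remain

Answer: 3 0 3436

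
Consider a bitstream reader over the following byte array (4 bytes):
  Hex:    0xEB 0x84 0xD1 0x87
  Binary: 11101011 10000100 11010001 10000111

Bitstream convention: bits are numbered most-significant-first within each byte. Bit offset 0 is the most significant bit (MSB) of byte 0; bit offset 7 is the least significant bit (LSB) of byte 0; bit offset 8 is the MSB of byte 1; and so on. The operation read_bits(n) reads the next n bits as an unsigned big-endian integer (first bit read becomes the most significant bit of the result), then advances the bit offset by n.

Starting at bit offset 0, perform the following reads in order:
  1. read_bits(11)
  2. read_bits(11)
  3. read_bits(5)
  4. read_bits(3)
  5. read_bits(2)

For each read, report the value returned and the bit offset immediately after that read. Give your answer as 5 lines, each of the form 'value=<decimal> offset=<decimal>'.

Answer: value=1884 offset=11
value=308 offset=22
value=12 offset=27
value=1 offset=30
value=3 offset=32

Derivation:
Read 1: bits[0:11] width=11 -> value=1884 (bin 11101011100); offset now 11 = byte 1 bit 3; 21 bits remain
Read 2: bits[11:22] width=11 -> value=308 (bin 00100110100); offset now 22 = byte 2 bit 6; 10 bits remain
Read 3: bits[22:27] width=5 -> value=12 (bin 01100); offset now 27 = byte 3 bit 3; 5 bits remain
Read 4: bits[27:30] width=3 -> value=1 (bin 001); offset now 30 = byte 3 bit 6; 2 bits remain
Read 5: bits[30:32] width=2 -> value=3 (bin 11); offset now 32 = byte 4 bit 0; 0 bits remain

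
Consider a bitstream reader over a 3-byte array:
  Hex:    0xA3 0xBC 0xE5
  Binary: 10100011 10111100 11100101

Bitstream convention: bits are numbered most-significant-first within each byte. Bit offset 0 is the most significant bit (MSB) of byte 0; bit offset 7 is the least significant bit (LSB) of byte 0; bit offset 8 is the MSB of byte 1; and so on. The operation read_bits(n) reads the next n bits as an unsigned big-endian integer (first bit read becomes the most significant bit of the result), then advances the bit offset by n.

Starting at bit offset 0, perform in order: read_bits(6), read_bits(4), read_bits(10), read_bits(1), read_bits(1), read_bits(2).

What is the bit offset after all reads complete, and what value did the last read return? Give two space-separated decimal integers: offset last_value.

Read 1: bits[0:6] width=6 -> value=40 (bin 101000); offset now 6 = byte 0 bit 6; 18 bits remain
Read 2: bits[6:10] width=4 -> value=14 (bin 1110); offset now 10 = byte 1 bit 2; 14 bits remain
Read 3: bits[10:20] width=10 -> value=974 (bin 1111001110); offset now 20 = byte 2 bit 4; 4 bits remain
Read 4: bits[20:21] width=1 -> value=0 (bin 0); offset now 21 = byte 2 bit 5; 3 bits remain
Read 5: bits[21:22] width=1 -> value=1 (bin 1); offset now 22 = byte 2 bit 6; 2 bits remain
Read 6: bits[22:24] width=2 -> value=1 (bin 01); offset now 24 = byte 3 bit 0; 0 bits remain

Answer: 24 1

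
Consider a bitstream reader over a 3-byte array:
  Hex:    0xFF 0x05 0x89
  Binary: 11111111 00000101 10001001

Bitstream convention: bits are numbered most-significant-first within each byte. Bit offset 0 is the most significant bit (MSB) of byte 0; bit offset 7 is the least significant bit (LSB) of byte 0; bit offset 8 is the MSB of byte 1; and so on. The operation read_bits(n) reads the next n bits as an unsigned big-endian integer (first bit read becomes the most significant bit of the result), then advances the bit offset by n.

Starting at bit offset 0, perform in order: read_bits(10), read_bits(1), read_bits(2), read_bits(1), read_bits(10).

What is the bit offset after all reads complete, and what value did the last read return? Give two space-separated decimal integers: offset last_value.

Read 1: bits[0:10] width=10 -> value=1020 (bin 1111111100); offset now 10 = byte 1 bit 2; 14 bits remain
Read 2: bits[10:11] width=1 -> value=0 (bin 0); offset now 11 = byte 1 bit 3; 13 bits remain
Read 3: bits[11:13] width=2 -> value=0 (bin 00); offset now 13 = byte 1 bit 5; 11 bits remain
Read 4: bits[13:14] width=1 -> value=1 (bin 1); offset now 14 = byte 1 bit 6; 10 bits remain
Read 5: bits[14:24] width=10 -> value=393 (bin 0110001001); offset now 24 = byte 3 bit 0; 0 bits remain

Answer: 24 393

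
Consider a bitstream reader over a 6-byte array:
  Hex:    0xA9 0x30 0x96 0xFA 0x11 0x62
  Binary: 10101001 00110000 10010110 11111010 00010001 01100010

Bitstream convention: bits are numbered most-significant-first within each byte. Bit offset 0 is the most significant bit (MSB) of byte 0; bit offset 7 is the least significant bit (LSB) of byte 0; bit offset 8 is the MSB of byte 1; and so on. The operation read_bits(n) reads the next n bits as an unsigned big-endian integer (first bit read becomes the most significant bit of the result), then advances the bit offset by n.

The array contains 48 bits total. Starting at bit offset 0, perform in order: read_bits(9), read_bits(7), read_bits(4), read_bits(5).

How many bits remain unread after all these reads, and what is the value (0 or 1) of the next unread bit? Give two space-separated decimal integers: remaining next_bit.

Read 1: bits[0:9] width=9 -> value=338 (bin 101010010); offset now 9 = byte 1 bit 1; 39 bits remain
Read 2: bits[9:16] width=7 -> value=48 (bin 0110000); offset now 16 = byte 2 bit 0; 32 bits remain
Read 3: bits[16:20] width=4 -> value=9 (bin 1001); offset now 20 = byte 2 bit 4; 28 bits remain
Read 4: bits[20:25] width=5 -> value=13 (bin 01101); offset now 25 = byte 3 bit 1; 23 bits remain

Answer: 23 1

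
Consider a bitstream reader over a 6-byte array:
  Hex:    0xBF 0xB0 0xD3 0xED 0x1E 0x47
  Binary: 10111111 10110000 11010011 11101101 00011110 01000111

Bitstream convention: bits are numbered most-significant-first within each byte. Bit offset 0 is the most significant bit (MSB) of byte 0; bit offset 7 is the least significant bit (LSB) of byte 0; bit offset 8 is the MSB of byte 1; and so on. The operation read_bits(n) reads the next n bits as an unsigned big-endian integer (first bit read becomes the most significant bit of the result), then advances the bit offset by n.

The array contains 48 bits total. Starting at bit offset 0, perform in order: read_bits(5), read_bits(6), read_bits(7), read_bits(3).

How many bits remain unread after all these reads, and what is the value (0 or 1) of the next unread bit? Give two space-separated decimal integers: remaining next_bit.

Read 1: bits[0:5] width=5 -> value=23 (bin 10111); offset now 5 = byte 0 bit 5; 43 bits remain
Read 2: bits[5:11] width=6 -> value=61 (bin 111101); offset now 11 = byte 1 bit 3; 37 bits remain
Read 3: bits[11:18] width=7 -> value=67 (bin 1000011); offset now 18 = byte 2 bit 2; 30 bits remain
Read 4: bits[18:21] width=3 -> value=2 (bin 010); offset now 21 = byte 2 bit 5; 27 bits remain

Answer: 27 0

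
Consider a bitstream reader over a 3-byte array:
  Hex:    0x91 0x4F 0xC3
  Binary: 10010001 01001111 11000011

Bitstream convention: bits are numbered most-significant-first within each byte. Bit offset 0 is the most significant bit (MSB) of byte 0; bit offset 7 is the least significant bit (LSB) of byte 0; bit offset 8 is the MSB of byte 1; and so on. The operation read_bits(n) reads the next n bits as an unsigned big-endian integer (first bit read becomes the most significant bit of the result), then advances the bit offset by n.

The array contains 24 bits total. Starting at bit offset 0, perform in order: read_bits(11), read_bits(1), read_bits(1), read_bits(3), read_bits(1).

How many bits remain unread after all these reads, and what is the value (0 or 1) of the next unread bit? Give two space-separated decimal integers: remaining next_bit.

Answer: 7 1

Derivation:
Read 1: bits[0:11] width=11 -> value=1162 (bin 10010001010); offset now 11 = byte 1 bit 3; 13 bits remain
Read 2: bits[11:12] width=1 -> value=0 (bin 0); offset now 12 = byte 1 bit 4; 12 bits remain
Read 3: bits[12:13] width=1 -> value=1 (bin 1); offset now 13 = byte 1 bit 5; 11 bits remain
Read 4: bits[13:16] width=3 -> value=7 (bin 111); offset now 16 = byte 2 bit 0; 8 bits remain
Read 5: bits[16:17] width=1 -> value=1 (bin 1); offset now 17 = byte 2 bit 1; 7 bits remain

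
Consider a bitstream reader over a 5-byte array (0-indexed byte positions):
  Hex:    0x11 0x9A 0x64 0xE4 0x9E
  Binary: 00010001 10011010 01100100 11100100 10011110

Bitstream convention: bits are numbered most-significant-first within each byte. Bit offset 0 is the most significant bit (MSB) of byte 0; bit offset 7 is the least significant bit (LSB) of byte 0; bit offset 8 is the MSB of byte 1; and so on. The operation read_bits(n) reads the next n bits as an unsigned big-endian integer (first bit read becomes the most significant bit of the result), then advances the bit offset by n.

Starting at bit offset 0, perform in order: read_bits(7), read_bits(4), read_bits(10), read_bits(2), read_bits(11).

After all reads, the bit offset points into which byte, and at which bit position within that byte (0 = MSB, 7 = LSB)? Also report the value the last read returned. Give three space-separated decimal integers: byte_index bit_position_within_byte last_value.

Answer: 4 2 914

Derivation:
Read 1: bits[0:7] width=7 -> value=8 (bin 0001000); offset now 7 = byte 0 bit 7; 33 bits remain
Read 2: bits[7:11] width=4 -> value=12 (bin 1100); offset now 11 = byte 1 bit 3; 29 bits remain
Read 3: bits[11:21] width=10 -> value=844 (bin 1101001100); offset now 21 = byte 2 bit 5; 19 bits remain
Read 4: bits[21:23] width=2 -> value=2 (bin 10); offset now 23 = byte 2 bit 7; 17 bits remain
Read 5: bits[23:34] width=11 -> value=914 (bin 01110010010); offset now 34 = byte 4 bit 2; 6 bits remain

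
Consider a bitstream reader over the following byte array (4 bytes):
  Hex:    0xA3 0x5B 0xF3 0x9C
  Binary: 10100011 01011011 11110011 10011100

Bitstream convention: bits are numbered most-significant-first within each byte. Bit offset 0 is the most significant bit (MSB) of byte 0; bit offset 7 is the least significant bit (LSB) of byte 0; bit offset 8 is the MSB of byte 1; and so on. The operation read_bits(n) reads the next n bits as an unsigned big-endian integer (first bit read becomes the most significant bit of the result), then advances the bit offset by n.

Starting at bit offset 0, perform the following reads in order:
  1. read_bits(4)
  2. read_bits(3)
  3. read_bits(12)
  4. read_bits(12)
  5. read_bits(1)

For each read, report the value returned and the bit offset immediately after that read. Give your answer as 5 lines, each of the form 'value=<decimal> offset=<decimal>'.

Answer: value=10 offset=4
value=1 offset=7
value=2783 offset=19
value=2510 offset=31
value=0 offset=32

Derivation:
Read 1: bits[0:4] width=4 -> value=10 (bin 1010); offset now 4 = byte 0 bit 4; 28 bits remain
Read 2: bits[4:7] width=3 -> value=1 (bin 001); offset now 7 = byte 0 bit 7; 25 bits remain
Read 3: bits[7:19] width=12 -> value=2783 (bin 101011011111); offset now 19 = byte 2 bit 3; 13 bits remain
Read 4: bits[19:31] width=12 -> value=2510 (bin 100111001110); offset now 31 = byte 3 bit 7; 1 bits remain
Read 5: bits[31:32] width=1 -> value=0 (bin 0); offset now 32 = byte 4 bit 0; 0 bits remain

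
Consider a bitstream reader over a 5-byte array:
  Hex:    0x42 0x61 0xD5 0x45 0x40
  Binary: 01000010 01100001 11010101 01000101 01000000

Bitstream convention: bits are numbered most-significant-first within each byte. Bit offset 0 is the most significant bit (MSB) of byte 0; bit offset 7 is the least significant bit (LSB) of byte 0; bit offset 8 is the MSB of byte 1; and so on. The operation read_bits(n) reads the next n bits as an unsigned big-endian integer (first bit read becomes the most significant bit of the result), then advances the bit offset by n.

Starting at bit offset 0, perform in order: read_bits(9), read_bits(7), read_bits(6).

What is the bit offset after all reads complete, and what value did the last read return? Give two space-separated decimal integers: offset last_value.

Read 1: bits[0:9] width=9 -> value=132 (bin 010000100); offset now 9 = byte 1 bit 1; 31 bits remain
Read 2: bits[9:16] width=7 -> value=97 (bin 1100001); offset now 16 = byte 2 bit 0; 24 bits remain
Read 3: bits[16:22] width=6 -> value=53 (bin 110101); offset now 22 = byte 2 bit 6; 18 bits remain

Answer: 22 53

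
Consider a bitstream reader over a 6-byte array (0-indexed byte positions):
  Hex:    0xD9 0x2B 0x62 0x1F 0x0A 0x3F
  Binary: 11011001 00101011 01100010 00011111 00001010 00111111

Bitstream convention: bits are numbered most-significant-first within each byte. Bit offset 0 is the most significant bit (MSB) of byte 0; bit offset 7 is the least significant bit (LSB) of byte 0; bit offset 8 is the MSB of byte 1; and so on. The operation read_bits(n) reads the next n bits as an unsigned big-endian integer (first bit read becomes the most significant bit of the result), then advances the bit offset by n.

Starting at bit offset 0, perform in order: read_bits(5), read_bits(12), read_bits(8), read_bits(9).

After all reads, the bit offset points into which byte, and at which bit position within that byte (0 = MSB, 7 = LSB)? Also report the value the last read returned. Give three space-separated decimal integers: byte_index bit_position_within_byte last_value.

Read 1: bits[0:5] width=5 -> value=27 (bin 11011); offset now 5 = byte 0 bit 5; 43 bits remain
Read 2: bits[5:17] width=12 -> value=598 (bin 001001010110); offset now 17 = byte 2 bit 1; 31 bits remain
Read 3: bits[17:25] width=8 -> value=196 (bin 11000100); offset now 25 = byte 3 bit 1; 23 bits remain
Read 4: bits[25:34] width=9 -> value=124 (bin 001111100); offset now 34 = byte 4 bit 2; 14 bits remain

Answer: 4 2 124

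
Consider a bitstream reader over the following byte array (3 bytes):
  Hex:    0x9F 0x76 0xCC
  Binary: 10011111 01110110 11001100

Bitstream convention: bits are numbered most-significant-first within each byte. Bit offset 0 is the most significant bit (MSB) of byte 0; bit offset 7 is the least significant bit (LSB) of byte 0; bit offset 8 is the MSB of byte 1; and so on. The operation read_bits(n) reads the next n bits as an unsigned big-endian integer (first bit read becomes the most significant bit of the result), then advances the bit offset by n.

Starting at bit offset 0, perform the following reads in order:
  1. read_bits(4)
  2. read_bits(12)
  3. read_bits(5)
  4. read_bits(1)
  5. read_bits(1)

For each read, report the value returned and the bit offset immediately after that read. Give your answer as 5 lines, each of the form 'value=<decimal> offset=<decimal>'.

Answer: value=9 offset=4
value=3958 offset=16
value=25 offset=21
value=1 offset=22
value=0 offset=23

Derivation:
Read 1: bits[0:4] width=4 -> value=9 (bin 1001); offset now 4 = byte 0 bit 4; 20 bits remain
Read 2: bits[4:16] width=12 -> value=3958 (bin 111101110110); offset now 16 = byte 2 bit 0; 8 bits remain
Read 3: bits[16:21] width=5 -> value=25 (bin 11001); offset now 21 = byte 2 bit 5; 3 bits remain
Read 4: bits[21:22] width=1 -> value=1 (bin 1); offset now 22 = byte 2 bit 6; 2 bits remain
Read 5: bits[22:23] width=1 -> value=0 (bin 0); offset now 23 = byte 2 bit 7; 1 bits remain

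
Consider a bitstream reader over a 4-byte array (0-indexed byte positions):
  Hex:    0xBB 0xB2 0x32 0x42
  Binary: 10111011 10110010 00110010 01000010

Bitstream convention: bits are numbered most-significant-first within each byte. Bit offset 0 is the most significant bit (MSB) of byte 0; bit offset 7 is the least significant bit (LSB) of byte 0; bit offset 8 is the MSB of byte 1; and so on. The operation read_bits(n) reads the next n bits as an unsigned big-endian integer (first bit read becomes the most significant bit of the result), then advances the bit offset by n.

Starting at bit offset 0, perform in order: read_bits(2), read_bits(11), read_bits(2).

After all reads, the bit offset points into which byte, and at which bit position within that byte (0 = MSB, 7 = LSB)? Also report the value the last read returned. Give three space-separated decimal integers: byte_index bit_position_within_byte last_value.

Read 1: bits[0:2] width=2 -> value=2 (bin 10); offset now 2 = byte 0 bit 2; 30 bits remain
Read 2: bits[2:13] width=11 -> value=1910 (bin 11101110110); offset now 13 = byte 1 bit 5; 19 bits remain
Read 3: bits[13:15] width=2 -> value=1 (bin 01); offset now 15 = byte 1 bit 7; 17 bits remain

Answer: 1 7 1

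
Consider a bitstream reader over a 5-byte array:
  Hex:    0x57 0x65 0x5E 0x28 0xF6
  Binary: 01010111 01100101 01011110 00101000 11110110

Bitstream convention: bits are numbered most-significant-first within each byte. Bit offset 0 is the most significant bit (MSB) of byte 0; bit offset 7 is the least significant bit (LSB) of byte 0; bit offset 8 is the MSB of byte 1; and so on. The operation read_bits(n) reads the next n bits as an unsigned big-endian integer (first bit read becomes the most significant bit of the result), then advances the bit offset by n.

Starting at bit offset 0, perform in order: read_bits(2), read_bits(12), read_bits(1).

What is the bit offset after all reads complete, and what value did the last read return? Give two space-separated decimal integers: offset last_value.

Answer: 15 0

Derivation:
Read 1: bits[0:2] width=2 -> value=1 (bin 01); offset now 2 = byte 0 bit 2; 38 bits remain
Read 2: bits[2:14] width=12 -> value=1497 (bin 010111011001); offset now 14 = byte 1 bit 6; 26 bits remain
Read 3: bits[14:15] width=1 -> value=0 (bin 0); offset now 15 = byte 1 bit 7; 25 bits remain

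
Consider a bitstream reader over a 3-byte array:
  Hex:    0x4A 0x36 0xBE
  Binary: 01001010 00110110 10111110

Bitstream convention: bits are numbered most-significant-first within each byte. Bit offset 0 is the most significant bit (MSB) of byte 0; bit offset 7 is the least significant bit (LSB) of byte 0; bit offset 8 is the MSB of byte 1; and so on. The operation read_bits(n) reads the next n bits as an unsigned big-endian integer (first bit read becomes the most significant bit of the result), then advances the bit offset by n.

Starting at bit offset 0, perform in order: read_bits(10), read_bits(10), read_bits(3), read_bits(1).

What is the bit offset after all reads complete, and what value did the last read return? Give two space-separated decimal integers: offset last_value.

Answer: 24 0

Derivation:
Read 1: bits[0:10] width=10 -> value=296 (bin 0100101000); offset now 10 = byte 1 bit 2; 14 bits remain
Read 2: bits[10:20] width=10 -> value=875 (bin 1101101011); offset now 20 = byte 2 bit 4; 4 bits remain
Read 3: bits[20:23] width=3 -> value=7 (bin 111); offset now 23 = byte 2 bit 7; 1 bits remain
Read 4: bits[23:24] width=1 -> value=0 (bin 0); offset now 24 = byte 3 bit 0; 0 bits remain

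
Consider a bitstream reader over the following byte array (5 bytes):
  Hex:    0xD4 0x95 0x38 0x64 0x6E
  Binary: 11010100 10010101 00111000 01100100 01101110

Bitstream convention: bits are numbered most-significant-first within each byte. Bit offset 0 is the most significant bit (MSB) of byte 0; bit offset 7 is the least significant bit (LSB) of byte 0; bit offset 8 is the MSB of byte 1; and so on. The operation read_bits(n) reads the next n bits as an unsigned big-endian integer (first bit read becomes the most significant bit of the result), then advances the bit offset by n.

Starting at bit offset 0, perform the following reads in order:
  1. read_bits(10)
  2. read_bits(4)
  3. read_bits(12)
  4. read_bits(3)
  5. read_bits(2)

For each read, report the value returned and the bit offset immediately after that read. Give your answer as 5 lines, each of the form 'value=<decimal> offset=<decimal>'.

Read 1: bits[0:10] width=10 -> value=850 (bin 1101010010); offset now 10 = byte 1 bit 2; 30 bits remain
Read 2: bits[10:14] width=4 -> value=5 (bin 0101); offset now 14 = byte 1 bit 6; 26 bits remain
Read 3: bits[14:26] width=12 -> value=1249 (bin 010011100001); offset now 26 = byte 3 bit 2; 14 bits remain
Read 4: bits[26:29] width=3 -> value=4 (bin 100); offset now 29 = byte 3 bit 5; 11 bits remain
Read 5: bits[29:31] width=2 -> value=2 (bin 10); offset now 31 = byte 3 bit 7; 9 bits remain

Answer: value=850 offset=10
value=5 offset=14
value=1249 offset=26
value=4 offset=29
value=2 offset=31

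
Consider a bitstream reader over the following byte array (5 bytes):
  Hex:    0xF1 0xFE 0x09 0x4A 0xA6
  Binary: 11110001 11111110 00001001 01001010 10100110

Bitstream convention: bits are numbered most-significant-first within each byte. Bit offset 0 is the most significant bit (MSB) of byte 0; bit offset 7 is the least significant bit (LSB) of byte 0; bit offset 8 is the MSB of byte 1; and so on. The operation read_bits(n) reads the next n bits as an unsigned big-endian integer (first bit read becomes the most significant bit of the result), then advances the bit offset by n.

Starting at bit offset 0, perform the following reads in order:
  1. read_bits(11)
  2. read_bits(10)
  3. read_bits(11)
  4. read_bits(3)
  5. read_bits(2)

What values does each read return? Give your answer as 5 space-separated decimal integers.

Read 1: bits[0:11] width=11 -> value=1935 (bin 11110001111); offset now 11 = byte 1 bit 3; 29 bits remain
Read 2: bits[11:21] width=10 -> value=961 (bin 1111000001); offset now 21 = byte 2 bit 5; 19 bits remain
Read 3: bits[21:32] width=11 -> value=330 (bin 00101001010); offset now 32 = byte 4 bit 0; 8 bits remain
Read 4: bits[32:35] width=3 -> value=5 (bin 101); offset now 35 = byte 4 bit 3; 5 bits remain
Read 5: bits[35:37] width=2 -> value=0 (bin 00); offset now 37 = byte 4 bit 5; 3 bits remain

Answer: 1935 961 330 5 0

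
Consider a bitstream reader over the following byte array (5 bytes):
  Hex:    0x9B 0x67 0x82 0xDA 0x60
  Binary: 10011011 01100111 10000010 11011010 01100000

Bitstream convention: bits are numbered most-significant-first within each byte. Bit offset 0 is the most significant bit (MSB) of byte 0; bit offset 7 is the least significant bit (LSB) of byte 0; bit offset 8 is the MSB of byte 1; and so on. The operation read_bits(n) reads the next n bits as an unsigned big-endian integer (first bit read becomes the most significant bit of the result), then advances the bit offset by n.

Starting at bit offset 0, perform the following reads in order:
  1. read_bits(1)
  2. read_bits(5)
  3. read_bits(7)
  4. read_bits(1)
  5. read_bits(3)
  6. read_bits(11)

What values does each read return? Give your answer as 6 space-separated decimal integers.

Read 1: bits[0:1] width=1 -> value=1 (bin 1); offset now 1 = byte 0 bit 1; 39 bits remain
Read 2: bits[1:6] width=5 -> value=6 (bin 00110); offset now 6 = byte 0 bit 6; 34 bits remain
Read 3: bits[6:13] width=7 -> value=108 (bin 1101100); offset now 13 = byte 1 bit 5; 27 bits remain
Read 4: bits[13:14] width=1 -> value=1 (bin 1); offset now 14 = byte 1 bit 6; 26 bits remain
Read 5: bits[14:17] width=3 -> value=7 (bin 111); offset now 17 = byte 2 bit 1; 23 bits remain
Read 6: bits[17:28] width=11 -> value=45 (bin 00000101101); offset now 28 = byte 3 bit 4; 12 bits remain

Answer: 1 6 108 1 7 45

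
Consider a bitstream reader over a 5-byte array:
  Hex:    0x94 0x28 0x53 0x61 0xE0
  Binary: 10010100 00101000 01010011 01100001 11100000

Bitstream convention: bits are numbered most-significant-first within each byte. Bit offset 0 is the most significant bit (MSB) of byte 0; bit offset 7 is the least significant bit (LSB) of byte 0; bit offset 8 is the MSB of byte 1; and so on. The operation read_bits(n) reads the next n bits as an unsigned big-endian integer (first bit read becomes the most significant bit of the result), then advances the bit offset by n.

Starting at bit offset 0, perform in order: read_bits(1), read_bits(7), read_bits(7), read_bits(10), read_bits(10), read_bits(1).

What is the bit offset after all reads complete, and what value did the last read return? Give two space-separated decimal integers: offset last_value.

Answer: 36 0

Derivation:
Read 1: bits[0:1] width=1 -> value=1 (bin 1); offset now 1 = byte 0 bit 1; 39 bits remain
Read 2: bits[1:8] width=7 -> value=20 (bin 0010100); offset now 8 = byte 1 bit 0; 32 bits remain
Read 3: bits[8:15] width=7 -> value=20 (bin 0010100); offset now 15 = byte 1 bit 7; 25 bits remain
Read 4: bits[15:25] width=10 -> value=166 (bin 0010100110); offset now 25 = byte 3 bit 1; 15 bits remain
Read 5: bits[25:35] width=10 -> value=783 (bin 1100001111); offset now 35 = byte 4 bit 3; 5 bits remain
Read 6: bits[35:36] width=1 -> value=0 (bin 0); offset now 36 = byte 4 bit 4; 4 bits remain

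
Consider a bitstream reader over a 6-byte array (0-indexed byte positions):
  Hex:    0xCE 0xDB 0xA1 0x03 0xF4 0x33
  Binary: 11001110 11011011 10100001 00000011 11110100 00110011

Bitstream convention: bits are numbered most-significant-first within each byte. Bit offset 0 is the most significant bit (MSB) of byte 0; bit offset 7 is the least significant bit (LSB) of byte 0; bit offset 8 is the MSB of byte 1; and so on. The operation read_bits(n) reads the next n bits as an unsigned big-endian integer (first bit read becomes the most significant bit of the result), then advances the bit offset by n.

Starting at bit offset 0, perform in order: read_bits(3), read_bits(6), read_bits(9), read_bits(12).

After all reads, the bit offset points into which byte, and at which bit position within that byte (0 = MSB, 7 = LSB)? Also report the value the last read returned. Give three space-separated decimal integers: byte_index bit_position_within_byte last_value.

Read 1: bits[0:3] width=3 -> value=6 (bin 110); offset now 3 = byte 0 bit 3; 45 bits remain
Read 2: bits[3:9] width=6 -> value=29 (bin 011101); offset now 9 = byte 1 bit 1; 39 bits remain
Read 3: bits[9:18] width=9 -> value=366 (bin 101101110); offset now 18 = byte 2 bit 2; 30 bits remain
Read 4: bits[18:30] width=12 -> value=2112 (bin 100001000000); offset now 30 = byte 3 bit 6; 18 bits remain

Answer: 3 6 2112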